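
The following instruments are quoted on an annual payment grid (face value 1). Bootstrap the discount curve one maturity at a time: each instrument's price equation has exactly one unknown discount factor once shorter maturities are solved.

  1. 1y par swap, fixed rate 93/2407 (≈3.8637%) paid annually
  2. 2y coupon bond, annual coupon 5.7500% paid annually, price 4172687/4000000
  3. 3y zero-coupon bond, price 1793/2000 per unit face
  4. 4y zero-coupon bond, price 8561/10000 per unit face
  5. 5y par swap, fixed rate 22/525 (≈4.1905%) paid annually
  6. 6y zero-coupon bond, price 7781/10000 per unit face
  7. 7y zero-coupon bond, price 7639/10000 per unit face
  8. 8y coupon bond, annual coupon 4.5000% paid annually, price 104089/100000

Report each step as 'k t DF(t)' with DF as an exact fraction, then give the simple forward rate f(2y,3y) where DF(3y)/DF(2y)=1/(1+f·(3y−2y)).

step 1 [1y] swap r/1=93/2407: DF=(1 − 93/2407·(0))/(1+93/2407) = 2407/2500 ≈ 0.962800
step 2 [2y] bond c/1=23/400: DF=(4172687/4000000 − 23/400·(0.962800))/(1+23/400) = 9341/10000 ≈ 0.934100
step 3 [3y] zero: DF = P = 1793/2000 ≈ 0.896500
step 4 [4y] zero: DF = P = 8561/10000 ≈ 0.856100
step 5 [5y] swap r/1=22/525: DF=(1 − 22/525·(0.962800+0.934100+0.896500+0.856100))/(1+22/525) = 813/1000 ≈ 0.813000
step 6 [6y] zero: DF = P = 7781/10000 ≈ 0.778100
step 7 [7y] zero: DF = P = 7639/10000 ≈ 0.763900
step 8 [8y] bond c/1=9/200: DF=(104089/100000 − 9/200·(0.962800+0.934100+0.896500+0.856100+0.813000+0.778100+0.763900))/(1+9/200) = 59/80 ≈ 0.737500

1 1 2407/2500
2 2 9341/10000
3 3 1793/2000
4 4 8561/10000
5 5 813/1000
6 6 7781/10000
7 7 7639/10000
8 8 59/80
f(2y,3y) = ((9341/10000)/(1793/2000) − 1)/(1) = 376/8965 ≈ 4.1941%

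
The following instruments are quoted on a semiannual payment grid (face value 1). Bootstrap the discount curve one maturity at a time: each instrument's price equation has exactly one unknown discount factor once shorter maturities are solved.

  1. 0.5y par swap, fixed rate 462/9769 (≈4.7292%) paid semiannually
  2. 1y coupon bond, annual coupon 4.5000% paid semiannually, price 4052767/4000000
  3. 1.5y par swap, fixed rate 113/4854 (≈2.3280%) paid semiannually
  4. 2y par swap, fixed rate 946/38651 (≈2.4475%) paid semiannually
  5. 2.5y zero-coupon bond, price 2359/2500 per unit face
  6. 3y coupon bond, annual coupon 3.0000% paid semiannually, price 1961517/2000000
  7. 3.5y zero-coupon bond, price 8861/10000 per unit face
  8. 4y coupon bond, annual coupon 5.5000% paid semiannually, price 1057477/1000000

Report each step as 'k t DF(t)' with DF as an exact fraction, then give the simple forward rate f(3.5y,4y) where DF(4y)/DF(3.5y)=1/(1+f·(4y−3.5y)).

step 1 [0.5y] swap r/2=231/9769: DF=(1 − 231/9769·(0))/(1+231/9769) = 9769/10000 ≈ 0.976900
step 2 [1y] bond c/2=9/400: DF=(4052767/4000000 − 9/400·(0.976900))/(1+9/400) = 4847/5000 ≈ 0.969400
step 3 [1.5y] swap r/2=113/9708: DF=(1 − 113/9708·(0.976900+0.969400))/(1+113/9708) = 9661/10000 ≈ 0.966100
step 4 [2y] swap r/2=473/38651: DF=(1 − 473/38651·(0.976900+0.969400+0.966100))/(1+473/38651) = 9527/10000 ≈ 0.952700
step 5 [2.5y] zero: DF = P = 2359/2500 ≈ 0.943600
step 6 [3y] bond c/2=3/200: DF=(1961517/2000000 − 3/200·(0.976900+0.969400+0.966100+0.952700+0.943600))/(1+3/200) = 1119/1250 ≈ 0.895200
step 7 [3.5y] zero: DF = P = 8861/10000 ≈ 0.886100
step 8 [4y] bond c/2=11/400: DF=(1057477/1000000 − 11/400·(0.976900+0.969400+0.966100+0.952700+0.943600+0.895200+0.886100))/(1+11/400) = 533/625 ≈ 0.852800

1 1/2 9769/10000
2 1 4847/5000
3 3/2 9661/10000
4 2 9527/10000
5 5/2 2359/2500
6 3 1119/1250
7 7/2 8861/10000
8 4 533/625
f(3.5y,4y) = ((8861/10000)/(533/625) − 1)/(1/2) = 333/4264 ≈ 7.8096%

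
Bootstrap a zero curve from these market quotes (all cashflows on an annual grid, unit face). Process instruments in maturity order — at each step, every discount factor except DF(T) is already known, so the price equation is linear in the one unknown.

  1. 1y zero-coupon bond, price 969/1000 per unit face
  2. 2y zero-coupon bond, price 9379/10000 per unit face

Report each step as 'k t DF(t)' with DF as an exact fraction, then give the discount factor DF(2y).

step 1 [1y] zero: DF = P = 969/1000 ≈ 0.969000
step 2 [2y] zero: DF = P = 9379/10000 ≈ 0.937900

1 1 969/1000
2 2 9379/10000
DF(2y) = 9379/10000 ≈ 0.937900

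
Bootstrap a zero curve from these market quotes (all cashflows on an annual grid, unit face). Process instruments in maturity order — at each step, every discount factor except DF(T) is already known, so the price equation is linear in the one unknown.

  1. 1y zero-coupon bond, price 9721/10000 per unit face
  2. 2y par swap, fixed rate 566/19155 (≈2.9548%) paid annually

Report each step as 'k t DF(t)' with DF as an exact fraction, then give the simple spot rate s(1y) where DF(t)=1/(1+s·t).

step 1 [1y] zero: DF = P = 9721/10000 ≈ 0.972100
step 2 [2y] swap r/1=566/19155: DF=(1 − 566/19155·(0.972100))/(1+566/19155) = 4717/5000 ≈ 0.943400

1 1 9721/10000
2 2 4717/5000
s(1y) = (1/(9721/10000) − 1)/(1) = 279/9721 ≈ 2.8701%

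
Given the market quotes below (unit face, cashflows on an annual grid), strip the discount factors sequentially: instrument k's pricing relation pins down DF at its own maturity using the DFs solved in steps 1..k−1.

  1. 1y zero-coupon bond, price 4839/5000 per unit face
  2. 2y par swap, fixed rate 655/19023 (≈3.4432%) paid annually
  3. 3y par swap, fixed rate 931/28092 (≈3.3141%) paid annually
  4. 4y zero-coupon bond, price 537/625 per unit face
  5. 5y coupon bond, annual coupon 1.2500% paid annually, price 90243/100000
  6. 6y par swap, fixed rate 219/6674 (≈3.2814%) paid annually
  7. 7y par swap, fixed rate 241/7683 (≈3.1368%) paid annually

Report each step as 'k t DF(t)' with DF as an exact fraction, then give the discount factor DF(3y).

step 1 [1y] zero: DF = P = 4839/5000 ≈ 0.967800
step 2 [2y] swap r/1=655/19023: DF=(1 − 655/19023·(0.967800))/(1+655/19023) = 1869/2000 ≈ 0.934500
step 3 [3y] swap r/1=931/28092: DF=(1 − 931/28092·(0.967800+0.934500))/(1+931/28092) = 9069/10000 ≈ 0.906900
step 4 [4y] zero: DF = P = 537/625 ≈ 0.859200
step 5 [5y] bond c/1=1/80: DF=(90243/100000 − 1/80·(0.967800+0.934500+0.906900+0.859200))/(1+1/80) = 423/500 ≈ 0.846000
step 6 [6y] swap r/1=219/6674: DF=(1 − 219/6674·(0.967800+0.934500+0.906900+0.859200+0.846000))/(1+219/6674) = 1031/1250 ≈ 0.824800
step 7 [7y] swap r/1=241/7683: DF=(1 − 241/7683·(0.967800+0.934500+0.906900+0.859200+0.846000+0.824800))/(1+241/7683) = 1009/1250 ≈ 0.807200

1 1 4839/5000
2 2 1869/2000
3 3 9069/10000
4 4 537/625
5 5 423/500
6 6 1031/1250
7 7 1009/1250
DF(3y) = 9069/10000 ≈ 0.906900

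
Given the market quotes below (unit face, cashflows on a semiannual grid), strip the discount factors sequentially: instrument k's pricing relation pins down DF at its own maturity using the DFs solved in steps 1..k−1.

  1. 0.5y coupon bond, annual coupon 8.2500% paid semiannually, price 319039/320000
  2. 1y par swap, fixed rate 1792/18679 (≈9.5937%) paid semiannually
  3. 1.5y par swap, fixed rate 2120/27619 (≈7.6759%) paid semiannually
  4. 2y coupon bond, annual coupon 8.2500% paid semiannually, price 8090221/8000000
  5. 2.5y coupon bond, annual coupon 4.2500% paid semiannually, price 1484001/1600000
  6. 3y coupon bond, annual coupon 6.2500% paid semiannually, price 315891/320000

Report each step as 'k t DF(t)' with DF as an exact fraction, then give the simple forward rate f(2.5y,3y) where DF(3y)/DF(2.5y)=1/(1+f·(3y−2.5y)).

step 1 [0.5y] bond c/2=33/800: DF=(319039/320000 − 33/800·(0))/(1+33/800) = 383/400 ≈ 0.957500
step 2 [1y] swap r/2=896/18679: DF=(1 − 896/18679·(0.957500))/(1+896/18679) = 569/625 ≈ 0.910400
step 3 [1.5y] swap r/2=1060/27619: DF=(1 − 1060/27619·(0.957500+0.910400))/(1+1060/27619) = 447/500 ≈ 0.894000
step 4 [2y] bond c/2=33/800: DF=(8090221/8000000 − 33/800·(0.957500+0.910400+0.894000))/(1+33/800) = 4309/5000 ≈ 0.861800
step 5 [2.5y] bond c/2=17/800: DF=(1484001/1600000 − 17/800·(0.957500+0.910400+0.894000+0.861800))/(1+17/800) = 1041/1250 ≈ 0.832800
step 6 [3y] bond c/2=1/32: DF=(315891/320000 − 1/32·(0.957500+0.910400+0.894000+0.861800+0.832800))/(1+1/32) = 4111/5000 ≈ 0.822200

1 1/2 383/400
2 1 569/625
3 3/2 447/500
4 2 4309/5000
5 5/2 1041/1250
6 3 4111/5000
f(2.5y,3y) = ((1041/1250)/(4111/5000) − 1)/(1/2) = 106/4111 ≈ 2.5784%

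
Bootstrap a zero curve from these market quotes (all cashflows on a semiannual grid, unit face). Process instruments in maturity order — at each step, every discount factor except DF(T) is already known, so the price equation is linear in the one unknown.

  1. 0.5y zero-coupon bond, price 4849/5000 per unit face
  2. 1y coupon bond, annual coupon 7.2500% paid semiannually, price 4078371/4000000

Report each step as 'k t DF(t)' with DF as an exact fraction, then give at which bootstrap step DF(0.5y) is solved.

step 1 [0.5y] zero: DF = P = 4849/5000 ≈ 0.969800
step 2 [1y] bond c/2=29/800: DF=(4078371/4000000 − 29/800·(0.969800))/(1+29/800) = 19/20 ≈ 0.950000

1 1/2 4849/5000
2 1 19/20
DF(0.5y) is solved at step 1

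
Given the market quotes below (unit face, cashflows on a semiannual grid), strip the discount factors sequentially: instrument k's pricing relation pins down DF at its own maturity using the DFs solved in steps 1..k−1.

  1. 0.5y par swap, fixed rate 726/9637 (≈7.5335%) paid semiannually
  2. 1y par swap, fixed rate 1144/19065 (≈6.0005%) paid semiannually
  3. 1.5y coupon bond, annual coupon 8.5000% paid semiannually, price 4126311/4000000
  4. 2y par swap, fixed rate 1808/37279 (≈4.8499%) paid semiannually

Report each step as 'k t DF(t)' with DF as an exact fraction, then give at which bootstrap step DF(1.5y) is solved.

step 1 [0.5y] swap r/2=363/9637: DF=(1 − 363/9637·(0))/(1+363/9637) = 9637/10000 ≈ 0.963700
step 2 [1y] swap r/2=572/19065: DF=(1 − 572/19065·(0.963700))/(1+572/19065) = 2357/2500 ≈ 0.942800
step 3 [1.5y] bond c/2=17/400: DF=(4126311/4000000 − 17/400·(0.963700+0.942800))/(1+17/400) = 4559/5000 ≈ 0.911800
step 4 [2y] swap r/2=904/37279: DF=(1 − 904/37279·(0.963700+0.942800+0.911800))/(1+904/37279) = 1137/1250 ≈ 0.909600

1 1/2 9637/10000
2 1 2357/2500
3 3/2 4559/5000
4 2 1137/1250
DF(1.5y) is solved at step 3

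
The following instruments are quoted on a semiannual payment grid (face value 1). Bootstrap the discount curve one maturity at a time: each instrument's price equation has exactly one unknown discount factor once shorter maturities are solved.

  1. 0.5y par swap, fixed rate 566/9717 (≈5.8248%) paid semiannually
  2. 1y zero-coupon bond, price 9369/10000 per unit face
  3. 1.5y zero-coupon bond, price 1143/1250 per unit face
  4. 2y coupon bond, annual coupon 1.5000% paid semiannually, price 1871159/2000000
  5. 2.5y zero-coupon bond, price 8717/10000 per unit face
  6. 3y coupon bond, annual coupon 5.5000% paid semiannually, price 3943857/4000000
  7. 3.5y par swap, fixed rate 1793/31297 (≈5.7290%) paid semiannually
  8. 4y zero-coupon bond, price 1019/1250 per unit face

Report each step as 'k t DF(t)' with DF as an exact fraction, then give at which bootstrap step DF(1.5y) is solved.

step 1 [0.5y] swap r/2=283/9717: DF=(1 − 283/9717·(0))/(1+283/9717) = 9717/10000 ≈ 0.971700
step 2 [1y] zero: DF = P = 9369/10000 ≈ 0.936900
step 3 [1.5y] zero: DF = P = 1143/1250 ≈ 0.914400
step 4 [2y] bond c/2=3/400: DF=(1871159/2000000 − 3/400·(0.971700+0.936900+0.914400))/(1+3/400) = 2269/2500 ≈ 0.907600
step 5 [2.5y] zero: DF = P = 8717/10000 ≈ 0.871700
step 6 [3y] bond c/2=11/400: DF=(3943857/4000000 − 11/400·(0.971700+0.936900+0.914400+0.907600+0.871700))/(1+11/400) = 2091/2500 ≈ 0.836400
step 7 [3.5y] swap r/2=1793/62594: DF=(1 − 1793/62594·(0.971700+0.936900+0.914400+0.907600+0.871700+0.836400))/(1+1793/62594) = 8207/10000 ≈ 0.820700
step 8 [4y] zero: DF = P = 1019/1250 ≈ 0.815200

1 1/2 9717/10000
2 1 9369/10000
3 3/2 1143/1250
4 2 2269/2500
5 5/2 8717/10000
6 3 2091/2500
7 7/2 8207/10000
8 4 1019/1250
DF(1.5y) is solved at step 3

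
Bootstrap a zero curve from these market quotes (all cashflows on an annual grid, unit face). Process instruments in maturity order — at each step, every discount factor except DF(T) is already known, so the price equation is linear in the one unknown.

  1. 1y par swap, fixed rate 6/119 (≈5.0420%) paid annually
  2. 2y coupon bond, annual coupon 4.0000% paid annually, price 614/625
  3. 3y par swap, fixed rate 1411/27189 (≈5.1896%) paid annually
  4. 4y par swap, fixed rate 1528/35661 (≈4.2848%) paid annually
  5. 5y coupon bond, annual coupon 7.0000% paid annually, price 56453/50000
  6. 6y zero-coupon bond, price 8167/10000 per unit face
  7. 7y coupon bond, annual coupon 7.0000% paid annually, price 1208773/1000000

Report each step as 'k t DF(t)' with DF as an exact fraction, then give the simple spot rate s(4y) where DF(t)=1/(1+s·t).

1 1 119/125
2 2 227/250
3 3 8589/10000
4 4 1059/1250
5 5 8219/10000
6 6 8167/10000
7 7 1973/2500
s(4y) = (1/(1059/1250) − 1)/(4) = 191/4236 ≈ 4.5090%

step 1 [1y] swap r/1=6/119: DF=(1 − 6/119·(0))/(1+6/119) = 119/125 ≈ 0.952000
step 2 [2y] bond c/1=1/25: DF=(614/625 − 1/25·(0.952000))/(1+1/25) = 227/250 ≈ 0.908000
step 3 [3y] swap r/1=1411/27189: DF=(1 − 1411/27189·(0.952000+0.908000))/(1+1411/27189) = 8589/10000 ≈ 0.858900
step 4 [4y] swap r/1=1528/35661: DF=(1 − 1528/35661·(0.952000+0.908000+0.858900))/(1+1528/35661) = 1059/1250 ≈ 0.847200
step 5 [5y] bond c/1=7/100: DF=(56453/50000 − 7/100·(0.952000+0.908000+0.858900+0.847200))/(1+7/100) = 8219/10000 ≈ 0.821900
step 6 [6y] zero: DF = P = 8167/10000 ≈ 0.816700
step 7 [7y] bond c/1=7/100: DF=(1208773/1000000 − 7/100·(0.952000+0.908000+0.858900+0.847200+0.821900+0.816700))/(1+7/100) = 1973/2500 ≈ 0.789200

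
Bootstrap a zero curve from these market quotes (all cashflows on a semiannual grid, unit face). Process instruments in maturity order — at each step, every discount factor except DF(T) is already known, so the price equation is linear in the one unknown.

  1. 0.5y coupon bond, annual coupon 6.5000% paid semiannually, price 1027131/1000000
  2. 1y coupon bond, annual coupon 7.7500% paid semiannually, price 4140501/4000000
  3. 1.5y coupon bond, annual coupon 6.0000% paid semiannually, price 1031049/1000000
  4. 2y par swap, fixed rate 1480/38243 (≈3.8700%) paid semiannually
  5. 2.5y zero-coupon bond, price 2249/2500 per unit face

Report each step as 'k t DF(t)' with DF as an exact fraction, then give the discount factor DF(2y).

step 1 [0.5y] bond c/2=13/400: DF=(1027131/1000000 − 13/400·(0))/(1+13/400) = 2487/2500 ≈ 0.994800
step 2 [1y] bond c/2=31/800: DF=(4140501/4000000 − 31/800·(0.994800))/(1+31/800) = 4797/5000 ≈ 0.959400
step 3 [1.5y] bond c/2=3/100: DF=(1031049/1000000 − 3/100·(0.994800+0.959400))/(1+3/100) = 9441/10000 ≈ 0.944100
step 4 [2y] swap r/2=740/38243: DF=(1 − 740/38243·(0.994800+0.959400+0.944100))/(1+740/38243) = 463/500 ≈ 0.926000
step 5 [2.5y] zero: DF = P = 2249/2500 ≈ 0.899600

1 1/2 2487/2500
2 1 4797/5000
3 3/2 9441/10000
4 2 463/500
5 5/2 2249/2500
DF(2y) = 463/500 ≈ 0.926000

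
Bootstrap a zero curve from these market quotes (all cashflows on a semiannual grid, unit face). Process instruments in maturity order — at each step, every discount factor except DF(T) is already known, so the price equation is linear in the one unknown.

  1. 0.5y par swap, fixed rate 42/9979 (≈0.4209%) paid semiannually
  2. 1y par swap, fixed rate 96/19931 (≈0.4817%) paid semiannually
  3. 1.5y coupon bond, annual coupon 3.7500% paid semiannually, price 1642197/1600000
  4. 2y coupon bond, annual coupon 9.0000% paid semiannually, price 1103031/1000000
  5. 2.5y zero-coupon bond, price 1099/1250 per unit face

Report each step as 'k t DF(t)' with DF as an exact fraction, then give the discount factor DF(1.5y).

step 1 [0.5y] swap r/2=21/9979: DF=(1 − 21/9979·(0))/(1+21/9979) = 9979/10000 ≈ 0.997900
step 2 [1y] swap r/2=48/19931: DF=(1 − 48/19931·(0.997900))/(1+48/19931) = 622/625 ≈ 0.995200
step 3 [1.5y] bond c/2=3/160: DF=(1642197/1600000 − 3/160·(0.997900+0.995200))/(1+3/160) = 2427/2500 ≈ 0.970800
step 4 [2y] bond c/2=9/200: DF=(1103031/1000000 − 9/200·(0.997900+0.995200+0.970800))/(1+9/200) = 9279/10000 ≈ 0.927900
step 5 [2.5y] zero: DF = P = 1099/1250 ≈ 0.879200

1 1/2 9979/10000
2 1 622/625
3 3/2 2427/2500
4 2 9279/10000
5 5/2 1099/1250
DF(1.5y) = 2427/2500 ≈ 0.970800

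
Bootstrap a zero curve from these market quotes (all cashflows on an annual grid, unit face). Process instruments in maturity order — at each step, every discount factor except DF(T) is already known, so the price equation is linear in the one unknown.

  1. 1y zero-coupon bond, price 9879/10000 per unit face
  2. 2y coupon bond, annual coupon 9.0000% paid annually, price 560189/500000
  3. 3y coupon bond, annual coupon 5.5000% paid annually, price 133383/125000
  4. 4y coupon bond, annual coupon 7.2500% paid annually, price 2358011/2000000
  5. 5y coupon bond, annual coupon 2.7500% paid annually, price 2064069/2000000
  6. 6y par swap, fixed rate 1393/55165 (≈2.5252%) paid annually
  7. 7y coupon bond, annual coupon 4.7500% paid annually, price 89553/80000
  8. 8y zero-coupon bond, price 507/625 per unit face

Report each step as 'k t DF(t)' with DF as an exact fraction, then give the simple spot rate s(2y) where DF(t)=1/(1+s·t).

1 1 9879/10000
2 2 9463/10000
3 3 4553/5000
4 4 907/1000
5 5 113/125
6 6 8607/10000
7 7 1637/2000
8 8 507/625
s(2y) = (1/(9463/10000) − 1)/(2) = 537/18926 ≈ 2.8374%

step 1 [1y] zero: DF = P = 9879/10000 ≈ 0.987900
step 2 [2y] bond c/1=9/100: DF=(560189/500000 − 9/100·(0.987900))/(1+9/100) = 9463/10000 ≈ 0.946300
step 3 [3y] bond c/1=11/200: DF=(133383/125000 − 11/200·(0.987900+0.946300))/(1+11/200) = 4553/5000 ≈ 0.910600
step 4 [4y] bond c/1=29/400: DF=(2358011/2000000 − 29/400·(0.987900+0.946300+0.910600))/(1+29/400) = 907/1000 ≈ 0.907000
step 5 [5y] bond c/1=11/400: DF=(2064069/2000000 − 11/400·(0.987900+0.946300+0.910600+0.907000))/(1+11/400) = 113/125 ≈ 0.904000
step 6 [6y] swap r/1=1393/55165: DF=(1 − 1393/55165·(0.987900+0.946300+0.910600+0.907000+0.904000))/(1+1393/55165) = 8607/10000 ≈ 0.860700
step 7 [7y] bond c/1=19/400: DF=(89553/80000 − 19/400·(0.987900+0.946300+0.910600+0.907000+0.904000+0.860700))/(1+19/400) = 1637/2000 ≈ 0.818500
step 8 [8y] zero: DF = P = 507/625 ≈ 0.811200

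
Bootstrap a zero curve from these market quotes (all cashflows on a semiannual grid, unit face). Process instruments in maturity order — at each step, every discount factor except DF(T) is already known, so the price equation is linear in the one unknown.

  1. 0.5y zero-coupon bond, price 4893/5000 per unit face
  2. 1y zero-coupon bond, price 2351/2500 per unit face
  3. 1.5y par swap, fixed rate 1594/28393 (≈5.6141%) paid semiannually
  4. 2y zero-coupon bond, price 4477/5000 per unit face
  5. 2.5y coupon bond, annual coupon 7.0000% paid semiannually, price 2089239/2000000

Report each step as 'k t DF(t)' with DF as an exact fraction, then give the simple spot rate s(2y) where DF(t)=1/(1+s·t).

step 1 [0.5y] zero: DF = P = 4893/5000 ≈ 0.978600
step 2 [1y] zero: DF = P = 2351/2500 ≈ 0.940400
step 3 [1.5y] swap r/2=797/28393: DF=(1 − 797/28393·(0.978600+0.940400))/(1+797/28393) = 9203/10000 ≈ 0.920300
step 4 [2y] zero: DF = P = 4477/5000 ≈ 0.895400
step 5 [2.5y] bond c/2=7/200: DF=(2089239/2000000 − 7/200·(0.978600+0.940400+0.920300+0.895400))/(1+7/200) = 883/1000 ≈ 0.883000

1 1/2 4893/5000
2 1 2351/2500
3 3/2 9203/10000
4 2 4477/5000
5 5/2 883/1000
s(2y) = (1/(4477/5000) − 1)/(2) = 523/8954 ≈ 5.8410%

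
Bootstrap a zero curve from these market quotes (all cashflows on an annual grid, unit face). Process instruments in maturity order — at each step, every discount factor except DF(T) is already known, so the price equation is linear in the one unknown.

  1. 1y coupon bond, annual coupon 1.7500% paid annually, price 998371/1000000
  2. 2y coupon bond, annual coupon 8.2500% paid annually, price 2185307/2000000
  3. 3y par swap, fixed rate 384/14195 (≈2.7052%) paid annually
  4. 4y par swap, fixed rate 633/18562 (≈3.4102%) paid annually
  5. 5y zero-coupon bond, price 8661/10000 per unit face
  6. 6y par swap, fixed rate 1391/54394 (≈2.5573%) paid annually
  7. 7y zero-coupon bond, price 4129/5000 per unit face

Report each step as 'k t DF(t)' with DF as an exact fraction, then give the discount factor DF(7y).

1 1 2453/2500
2 2 4673/5000
3 3 577/625
4 4 4367/5000
5 5 8661/10000
6 6 8609/10000
7 7 4129/5000
DF(7y) = 4129/5000 ≈ 0.825800

step 1 [1y] bond c/1=7/400: DF=(998371/1000000 − 7/400·(0))/(1+7/400) = 2453/2500 ≈ 0.981200
step 2 [2y] bond c/1=33/400: DF=(2185307/2000000 − 33/400·(0.981200))/(1+33/400) = 4673/5000 ≈ 0.934600
step 3 [3y] swap r/1=384/14195: DF=(1 − 384/14195·(0.981200+0.934600))/(1+384/14195) = 577/625 ≈ 0.923200
step 4 [4y] swap r/1=633/18562: DF=(1 − 633/18562·(0.981200+0.934600+0.923200))/(1+633/18562) = 4367/5000 ≈ 0.873400
step 5 [5y] zero: DF = P = 8661/10000 ≈ 0.866100
step 6 [6y] swap r/1=1391/54394: DF=(1 − 1391/54394·(0.981200+0.934600+0.923200+0.873400+0.866100))/(1+1391/54394) = 8609/10000 ≈ 0.860900
step 7 [7y] zero: DF = P = 4129/5000 ≈ 0.825800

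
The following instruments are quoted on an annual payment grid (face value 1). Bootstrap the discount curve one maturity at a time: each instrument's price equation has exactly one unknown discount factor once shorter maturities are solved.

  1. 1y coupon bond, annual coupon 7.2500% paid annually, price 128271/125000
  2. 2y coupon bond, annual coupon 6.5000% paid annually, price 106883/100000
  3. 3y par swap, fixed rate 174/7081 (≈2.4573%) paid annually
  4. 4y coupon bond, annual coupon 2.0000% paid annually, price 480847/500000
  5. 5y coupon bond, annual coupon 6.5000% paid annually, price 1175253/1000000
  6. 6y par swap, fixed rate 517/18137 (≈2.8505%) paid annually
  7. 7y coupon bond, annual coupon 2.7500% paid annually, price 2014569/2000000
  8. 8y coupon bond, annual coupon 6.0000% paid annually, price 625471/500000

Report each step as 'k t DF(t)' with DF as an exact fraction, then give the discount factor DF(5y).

step 1 [1y] bond c/1=29/400: DF=(128271/125000 − 29/400·(0))/(1+29/400) = 598/625 ≈ 0.956800
step 2 [2y] bond c/1=13/200: DF=(106883/100000 − 13/200·(0.956800))/(1+13/200) = 2363/2500 ≈ 0.945200
step 3 [3y] swap r/1=174/7081: DF=(1 − 174/7081·(0.956800+0.945200))/(1+174/7081) = 1163/1250 ≈ 0.930400
step 4 [4y] bond c/1=1/50: DF=(480847/500000 − 1/50·(0.956800+0.945200+0.930400))/(1+1/50) = 8873/10000 ≈ 0.887300
step 5 [5y] bond c/1=13/200: DF=(1175253/1000000 − 13/200·(0.956800+0.945200+0.930400+0.887300))/(1+13/200) = 1753/2000 ≈ 0.876500
step 6 [6y] swap r/1=517/18137: DF=(1 − 517/18137·(0.956800+0.945200+0.930400+0.887300+0.876500))/(1+517/18137) = 8449/10000 ≈ 0.844900
step 7 [7y] bond c/1=11/400: DF=(2014569/2000000 − 11/400·(0.956800+0.945200+0.930400+0.887300+0.876500+0.844900))/(1+11/400) = 8347/10000 ≈ 0.834700
step 8 [8y] bond c/1=3/50: DF=(625471/500000 − 3/50·(0.956800+0.945200+0.930400+0.887300+0.876500+0.844900+0.834700))/(1+3/50) = 8249/10000 ≈ 0.824900

1 1 598/625
2 2 2363/2500
3 3 1163/1250
4 4 8873/10000
5 5 1753/2000
6 6 8449/10000
7 7 8347/10000
8 8 8249/10000
DF(5y) = 1753/2000 ≈ 0.876500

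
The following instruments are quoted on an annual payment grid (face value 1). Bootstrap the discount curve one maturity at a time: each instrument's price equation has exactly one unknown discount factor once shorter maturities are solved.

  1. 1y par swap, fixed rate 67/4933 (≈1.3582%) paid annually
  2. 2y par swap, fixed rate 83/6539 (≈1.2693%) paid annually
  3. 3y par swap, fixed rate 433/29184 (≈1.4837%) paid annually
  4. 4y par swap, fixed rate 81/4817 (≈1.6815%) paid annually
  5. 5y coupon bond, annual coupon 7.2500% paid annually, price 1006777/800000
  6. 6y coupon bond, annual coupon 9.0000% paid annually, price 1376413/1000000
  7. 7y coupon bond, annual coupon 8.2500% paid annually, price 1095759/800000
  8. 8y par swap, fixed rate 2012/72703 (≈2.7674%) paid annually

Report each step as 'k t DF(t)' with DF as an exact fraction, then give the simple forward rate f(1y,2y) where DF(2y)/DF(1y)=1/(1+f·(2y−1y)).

1 1 4933/5000
2 2 9751/10000
3 3 9567/10000
4 4 1169/1250
5 5 9129/10000
6 6 2173/2500
7 7 4179/5000
8 8 1997/2500
f(1y,2y) = ((4933/5000)/(9751/10000) − 1)/(1) = 115/9751 ≈ 1.1794%

step 1 [1y] swap r/1=67/4933: DF=(1 − 67/4933·(0))/(1+67/4933) = 4933/5000 ≈ 0.986600
step 2 [2y] swap r/1=83/6539: DF=(1 − 83/6539·(0.986600))/(1+83/6539) = 9751/10000 ≈ 0.975100
step 3 [3y] swap r/1=433/29184: DF=(1 − 433/29184·(0.986600+0.975100))/(1+433/29184) = 9567/10000 ≈ 0.956700
step 4 [4y] swap r/1=81/4817: DF=(1 − 81/4817·(0.986600+0.975100+0.956700))/(1+81/4817) = 1169/1250 ≈ 0.935200
step 5 [5y] bond c/1=29/400: DF=(1006777/800000 − 29/400·(0.986600+0.975100+0.956700+0.935200))/(1+29/400) = 9129/10000 ≈ 0.912900
step 6 [6y] bond c/1=9/100: DF=(1376413/1000000 − 9/100·(0.986600+0.975100+0.956700+0.935200+0.912900))/(1+9/100) = 2173/2500 ≈ 0.869200
step 7 [7y] bond c/1=33/400: DF=(1095759/800000 − 33/400·(0.986600+0.975100+0.956700+0.935200+0.912900+0.869200))/(1+33/400) = 4179/5000 ≈ 0.835800
step 8 [8y] swap r/1=2012/72703: DF=(1 − 2012/72703·(0.986600+0.975100+0.956700+0.935200+0.912900+0.869200+0.835800))/(1+2012/72703) = 1997/2500 ≈ 0.798800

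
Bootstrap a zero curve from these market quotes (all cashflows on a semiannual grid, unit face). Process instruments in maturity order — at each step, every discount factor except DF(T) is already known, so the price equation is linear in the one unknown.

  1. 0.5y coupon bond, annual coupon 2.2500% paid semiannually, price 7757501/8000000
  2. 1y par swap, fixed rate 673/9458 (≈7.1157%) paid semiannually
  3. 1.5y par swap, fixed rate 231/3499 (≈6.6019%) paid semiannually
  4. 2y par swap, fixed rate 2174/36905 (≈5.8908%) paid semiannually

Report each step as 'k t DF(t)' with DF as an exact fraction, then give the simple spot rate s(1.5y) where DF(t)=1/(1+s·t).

step 1 [0.5y] bond c/2=9/800: DF=(7757501/8000000 − 9/800·(0))/(1+9/800) = 9589/10000 ≈ 0.958900
step 2 [1y] swap r/2=673/18916: DF=(1 − 673/18916·(0.958900))/(1+673/18916) = 9327/10000 ≈ 0.932700
step 3 [1.5y] swap r/2=231/6998: DF=(1 − 231/6998·(0.958900+0.932700))/(1+231/6998) = 2269/2500 ≈ 0.907600
step 4 [2y] swap r/2=1087/36905: DF=(1 − 1087/36905·(0.958900+0.932700+0.907600))/(1+1087/36905) = 8913/10000 ≈ 0.891300

1 1/2 9589/10000
2 1 9327/10000
3 3/2 2269/2500
4 2 8913/10000
s(1.5y) = (1/(2269/2500) − 1)/(3/2) = 154/2269 ≈ 6.7871%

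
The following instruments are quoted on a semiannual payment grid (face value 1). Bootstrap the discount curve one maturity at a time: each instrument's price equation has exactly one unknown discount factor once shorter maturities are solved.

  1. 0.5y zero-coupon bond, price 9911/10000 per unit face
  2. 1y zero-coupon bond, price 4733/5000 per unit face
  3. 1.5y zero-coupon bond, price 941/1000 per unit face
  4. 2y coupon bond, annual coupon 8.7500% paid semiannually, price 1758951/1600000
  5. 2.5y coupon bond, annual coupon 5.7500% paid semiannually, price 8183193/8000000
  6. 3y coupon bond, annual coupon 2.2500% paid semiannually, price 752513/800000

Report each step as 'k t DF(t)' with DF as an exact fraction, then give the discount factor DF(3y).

1 1/2 9911/10000
2 1 4733/5000
3 3/2 941/1000
4 2 4663/5000
5 5/2 4439/5000
6 3 8779/10000
DF(3y) = 8779/10000 ≈ 0.877900

step 1 [0.5y] zero: DF = P = 9911/10000 ≈ 0.991100
step 2 [1y] zero: DF = P = 4733/5000 ≈ 0.946600
step 3 [1.5y] zero: DF = P = 941/1000 ≈ 0.941000
step 4 [2y] bond c/2=7/160: DF=(1758951/1600000 − 7/160·(0.991100+0.946600+0.941000))/(1+7/160) = 4663/5000 ≈ 0.932600
step 5 [2.5y] bond c/2=23/800: DF=(8183193/8000000 − 23/800·(0.991100+0.946600+0.941000+0.932600))/(1+23/800) = 4439/5000 ≈ 0.887800
step 6 [3y] bond c/2=9/800: DF=(752513/800000 − 9/800·(0.991100+0.946600+0.941000+0.932600+0.887800))/(1+9/800) = 8779/10000 ≈ 0.877900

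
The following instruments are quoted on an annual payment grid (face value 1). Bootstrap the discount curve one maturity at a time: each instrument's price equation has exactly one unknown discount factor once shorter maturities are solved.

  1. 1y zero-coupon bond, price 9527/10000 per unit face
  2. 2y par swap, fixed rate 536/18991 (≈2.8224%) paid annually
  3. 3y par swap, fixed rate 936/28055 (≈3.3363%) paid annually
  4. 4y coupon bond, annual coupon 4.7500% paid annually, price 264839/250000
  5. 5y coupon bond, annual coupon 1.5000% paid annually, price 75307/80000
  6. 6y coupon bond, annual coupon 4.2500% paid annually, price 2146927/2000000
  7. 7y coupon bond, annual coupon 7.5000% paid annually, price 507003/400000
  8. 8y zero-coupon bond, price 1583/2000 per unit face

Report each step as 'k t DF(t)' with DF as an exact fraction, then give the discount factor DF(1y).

1 1 9527/10000
2 2 1183/1250
3 3 1133/1250
4 4 8841/10000
5 5 8729/10000
6 6 8437/10000
7 7 8019/10000
8 8 1583/2000
DF(1y) = 9527/10000 ≈ 0.952700

step 1 [1y] zero: DF = P = 9527/10000 ≈ 0.952700
step 2 [2y] swap r/1=536/18991: DF=(1 − 536/18991·(0.952700))/(1+536/18991) = 1183/1250 ≈ 0.946400
step 3 [3y] swap r/1=936/28055: DF=(1 − 936/28055·(0.952700+0.946400))/(1+936/28055) = 1133/1250 ≈ 0.906400
step 4 [4y] bond c/1=19/400: DF=(264839/250000 − 19/400·(0.952700+0.946400+0.906400))/(1+19/400) = 8841/10000 ≈ 0.884100
step 5 [5y] bond c/1=3/200: DF=(75307/80000 − 3/200·(0.952700+0.946400+0.906400+0.884100))/(1+3/200) = 8729/10000 ≈ 0.872900
step 6 [6y] bond c/1=17/400: DF=(2146927/2000000 − 17/400·(0.952700+0.946400+0.906400+0.884100+0.872900))/(1+17/400) = 8437/10000 ≈ 0.843700
step 7 [7y] bond c/1=3/40: DF=(507003/400000 − 3/40·(0.952700+0.946400+0.906400+0.884100+0.872900+0.843700))/(1+3/40) = 8019/10000 ≈ 0.801900
step 8 [8y] zero: DF = P = 1583/2000 ≈ 0.791500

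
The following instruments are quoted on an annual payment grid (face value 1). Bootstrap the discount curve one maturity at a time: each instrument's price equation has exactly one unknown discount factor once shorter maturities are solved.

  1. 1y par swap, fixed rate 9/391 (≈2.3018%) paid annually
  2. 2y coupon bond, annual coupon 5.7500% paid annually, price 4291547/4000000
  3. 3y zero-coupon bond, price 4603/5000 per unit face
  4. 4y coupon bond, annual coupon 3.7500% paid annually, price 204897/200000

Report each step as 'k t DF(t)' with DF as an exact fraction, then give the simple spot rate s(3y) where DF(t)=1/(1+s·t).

step 1 [1y] swap r/1=9/391: DF=(1 − 9/391·(0))/(1+9/391) = 391/400 ≈ 0.977500
step 2 [2y] bond c/1=23/400: DF=(4291547/4000000 − 23/400·(0.977500))/(1+23/400) = 4807/5000 ≈ 0.961400
step 3 [3y] zero: DF = P = 4603/5000 ≈ 0.920600
step 4 [4y] bond c/1=3/80: DF=(204897/200000 − 3/80·(0.977500+0.961400+0.920600))/(1+3/80) = 8841/10000 ≈ 0.884100

1 1 391/400
2 2 4807/5000
3 3 4603/5000
4 4 8841/10000
s(3y) = (1/(4603/5000) − 1)/(3) = 397/13809 ≈ 2.8749%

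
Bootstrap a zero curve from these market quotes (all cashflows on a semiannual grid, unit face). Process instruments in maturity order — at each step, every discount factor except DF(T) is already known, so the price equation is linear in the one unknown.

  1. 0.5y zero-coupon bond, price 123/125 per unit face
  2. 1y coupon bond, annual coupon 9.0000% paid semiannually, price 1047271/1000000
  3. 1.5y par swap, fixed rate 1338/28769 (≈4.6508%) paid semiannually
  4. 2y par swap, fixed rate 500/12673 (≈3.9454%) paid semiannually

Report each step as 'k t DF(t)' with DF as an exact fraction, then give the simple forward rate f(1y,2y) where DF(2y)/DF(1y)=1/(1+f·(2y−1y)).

1 1/2 123/125
2 1 4799/5000
3 3/2 9331/10000
4 2 37/40
f(1y,2y) = ((4799/5000)/(37/40) − 1)/(1) = 174/4625 ≈ 3.7622%

step 1 [0.5y] zero: DF = P = 123/125 ≈ 0.984000
step 2 [1y] bond c/2=9/200: DF=(1047271/1000000 − 9/200·(0.984000))/(1+9/200) = 4799/5000 ≈ 0.959800
step 3 [1.5y] swap r/2=669/28769: DF=(1 − 669/28769·(0.984000+0.959800))/(1+669/28769) = 9331/10000 ≈ 0.933100
step 4 [2y] swap r/2=250/12673: DF=(1 − 250/12673·(0.984000+0.959800+0.933100))/(1+250/12673) = 37/40 ≈ 0.925000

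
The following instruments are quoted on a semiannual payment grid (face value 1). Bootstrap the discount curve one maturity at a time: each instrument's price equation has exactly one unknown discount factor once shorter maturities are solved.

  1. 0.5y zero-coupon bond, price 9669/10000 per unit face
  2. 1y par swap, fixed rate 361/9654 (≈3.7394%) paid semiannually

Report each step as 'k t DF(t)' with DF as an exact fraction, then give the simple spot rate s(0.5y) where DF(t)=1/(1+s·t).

1 1/2 9669/10000
2 1 9639/10000
s(0.5y) = (1/(9669/10000) − 1)/(1/2) = 662/9669 ≈ 6.8466%

step 1 [0.5y] zero: DF = P = 9669/10000 ≈ 0.966900
step 2 [1y] swap r/2=361/19308: DF=(1 − 361/19308·(0.966900))/(1+361/19308) = 9639/10000 ≈ 0.963900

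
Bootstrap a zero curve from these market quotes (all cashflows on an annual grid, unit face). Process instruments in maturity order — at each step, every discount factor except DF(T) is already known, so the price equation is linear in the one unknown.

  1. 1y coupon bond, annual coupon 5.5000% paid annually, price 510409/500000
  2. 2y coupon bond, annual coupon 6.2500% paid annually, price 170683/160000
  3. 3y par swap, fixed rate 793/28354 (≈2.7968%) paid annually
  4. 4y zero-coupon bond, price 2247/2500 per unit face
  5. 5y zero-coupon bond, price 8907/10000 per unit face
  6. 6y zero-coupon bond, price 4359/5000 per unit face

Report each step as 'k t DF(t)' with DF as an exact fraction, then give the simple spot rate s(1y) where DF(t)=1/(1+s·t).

step 1 [1y] bond c/1=11/200: DF=(510409/500000 − 11/200·(0))/(1+11/200) = 2419/2500 ≈ 0.967600
step 2 [2y] bond c/1=1/16: DF=(170683/160000 − 1/16·(0.967600))/(1+1/16) = 9471/10000 ≈ 0.947100
step 3 [3y] swap r/1=793/28354: DF=(1 − 793/28354·(0.967600+0.947100))/(1+793/28354) = 9207/10000 ≈ 0.920700
step 4 [4y] zero: DF = P = 2247/2500 ≈ 0.898800
step 5 [5y] zero: DF = P = 8907/10000 ≈ 0.890700
step 6 [6y] zero: DF = P = 4359/5000 ≈ 0.871800

1 1 2419/2500
2 2 9471/10000
3 3 9207/10000
4 4 2247/2500
5 5 8907/10000
6 6 4359/5000
s(1y) = (1/(2419/2500) − 1)/(1) = 81/2419 ≈ 3.3485%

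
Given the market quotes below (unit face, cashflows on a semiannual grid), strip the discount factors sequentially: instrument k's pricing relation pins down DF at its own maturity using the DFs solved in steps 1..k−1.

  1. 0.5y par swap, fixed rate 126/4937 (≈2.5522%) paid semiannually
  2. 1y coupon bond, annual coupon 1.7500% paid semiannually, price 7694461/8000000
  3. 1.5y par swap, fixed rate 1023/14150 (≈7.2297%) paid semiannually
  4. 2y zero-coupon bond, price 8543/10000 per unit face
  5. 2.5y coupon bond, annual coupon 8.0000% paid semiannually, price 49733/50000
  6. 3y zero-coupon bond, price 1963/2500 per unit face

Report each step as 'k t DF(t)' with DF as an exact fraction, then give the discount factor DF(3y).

1 1/2 4937/5000
2 1 9449/10000
3 3/2 8977/10000
4 2 8543/10000
5 5/2 8147/10000
6 3 1963/2500
DF(3y) = 1963/2500 ≈ 0.785200

step 1 [0.5y] swap r/2=63/4937: DF=(1 − 63/4937·(0))/(1+63/4937) = 4937/5000 ≈ 0.987400
step 2 [1y] bond c/2=7/800: DF=(7694461/8000000 − 7/800·(0.987400))/(1+7/800) = 9449/10000 ≈ 0.944900
step 3 [1.5y] swap r/2=1023/28300: DF=(1 − 1023/28300·(0.987400+0.944900))/(1+1023/28300) = 8977/10000 ≈ 0.897700
step 4 [2y] zero: DF = P = 8543/10000 ≈ 0.854300
step 5 [2.5y] bond c/2=1/25: DF=(49733/50000 − 1/25·(0.987400+0.944900+0.897700+0.854300))/(1+1/25) = 8147/10000 ≈ 0.814700
step 6 [3y] zero: DF = P = 1963/2500 ≈ 0.785200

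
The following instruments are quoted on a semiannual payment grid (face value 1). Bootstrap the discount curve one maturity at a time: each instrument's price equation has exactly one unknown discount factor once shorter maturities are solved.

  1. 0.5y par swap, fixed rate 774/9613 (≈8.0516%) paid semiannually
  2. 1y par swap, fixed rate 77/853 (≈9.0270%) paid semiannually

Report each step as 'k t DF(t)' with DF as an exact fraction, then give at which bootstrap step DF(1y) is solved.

step 1 [0.5y] swap r/2=387/9613: DF=(1 − 387/9613·(0))/(1+387/9613) = 9613/10000 ≈ 0.961300
step 2 [1y] swap r/2=77/1706: DF=(1 − 77/1706·(0.961300))/(1+77/1706) = 9153/10000 ≈ 0.915300

1 1/2 9613/10000
2 1 9153/10000
DF(1y) is solved at step 2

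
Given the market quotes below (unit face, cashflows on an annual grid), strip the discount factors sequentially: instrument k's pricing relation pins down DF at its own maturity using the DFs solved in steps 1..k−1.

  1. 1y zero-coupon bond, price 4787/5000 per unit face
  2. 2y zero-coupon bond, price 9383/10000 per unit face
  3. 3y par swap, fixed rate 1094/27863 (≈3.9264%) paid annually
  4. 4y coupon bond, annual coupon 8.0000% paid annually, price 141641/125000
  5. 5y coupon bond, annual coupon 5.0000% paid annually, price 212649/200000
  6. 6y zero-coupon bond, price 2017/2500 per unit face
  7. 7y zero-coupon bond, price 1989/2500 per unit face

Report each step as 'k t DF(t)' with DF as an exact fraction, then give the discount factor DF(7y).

1 1 4787/5000
2 2 9383/10000
3 3 4453/5000
4 4 2107/2500
5 5 4199/5000
6 6 2017/2500
7 7 1989/2500
DF(7y) = 1989/2500 ≈ 0.795600

step 1 [1y] zero: DF = P = 4787/5000 ≈ 0.957400
step 2 [2y] zero: DF = P = 9383/10000 ≈ 0.938300
step 3 [3y] swap r/1=1094/27863: DF=(1 − 1094/27863·(0.957400+0.938300))/(1+1094/27863) = 4453/5000 ≈ 0.890600
step 4 [4y] bond c/1=2/25: DF=(141641/125000 − 2/25·(0.957400+0.938300+0.890600))/(1+2/25) = 2107/2500 ≈ 0.842800
step 5 [5y] bond c/1=1/20: DF=(212649/200000 − 1/20·(0.957400+0.938300+0.890600+0.842800))/(1+1/20) = 4199/5000 ≈ 0.839800
step 6 [6y] zero: DF = P = 2017/2500 ≈ 0.806800
step 7 [7y] zero: DF = P = 1989/2500 ≈ 0.795600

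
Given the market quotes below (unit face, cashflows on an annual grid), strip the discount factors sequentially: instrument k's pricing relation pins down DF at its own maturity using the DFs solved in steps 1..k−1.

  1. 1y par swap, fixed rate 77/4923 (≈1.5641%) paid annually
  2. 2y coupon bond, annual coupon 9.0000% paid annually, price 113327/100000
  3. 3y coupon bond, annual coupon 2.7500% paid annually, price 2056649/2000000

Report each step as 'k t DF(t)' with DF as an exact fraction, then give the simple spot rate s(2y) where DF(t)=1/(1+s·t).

1 1 4923/5000
2 2 599/625
3 3 593/625
s(2y) = (1/(599/625) − 1)/(2) = 13/599 ≈ 2.1703%

step 1 [1y] swap r/1=77/4923: DF=(1 − 77/4923·(0))/(1+77/4923) = 4923/5000 ≈ 0.984600
step 2 [2y] bond c/1=9/100: DF=(113327/100000 − 9/100·(0.984600))/(1+9/100) = 599/625 ≈ 0.958400
step 3 [3y] bond c/1=11/400: DF=(2056649/2000000 − 11/400·(0.984600+0.958400))/(1+11/400) = 593/625 ≈ 0.948800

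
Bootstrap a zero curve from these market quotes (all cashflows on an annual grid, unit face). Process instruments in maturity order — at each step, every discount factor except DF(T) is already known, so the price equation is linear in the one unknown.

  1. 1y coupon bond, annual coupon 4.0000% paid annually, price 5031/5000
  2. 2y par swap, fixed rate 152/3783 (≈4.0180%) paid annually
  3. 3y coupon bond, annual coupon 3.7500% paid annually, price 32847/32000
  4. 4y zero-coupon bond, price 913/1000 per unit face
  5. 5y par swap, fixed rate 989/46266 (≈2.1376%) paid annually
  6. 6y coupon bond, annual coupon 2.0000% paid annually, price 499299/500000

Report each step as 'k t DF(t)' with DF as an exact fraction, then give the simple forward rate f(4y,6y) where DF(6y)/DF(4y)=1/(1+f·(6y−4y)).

step 1 [1y] bond c/1=1/25: DF=(5031/5000 − 1/25·(0))/(1+1/25) = 387/400 ≈ 0.967500
step 2 [2y] swap r/1=152/3783: DF=(1 − 152/3783·(0.967500))/(1+152/3783) = 231/250 ≈ 0.924000
step 3 [3y] bond c/1=3/80: DF=(32847/32000 − 3/80·(0.967500+0.924000))/(1+3/80) = 921/1000 ≈ 0.921000
step 4 [4y] zero: DF = P = 913/1000 ≈ 0.913000
step 5 [5y] swap r/1=989/46266: DF=(1 − 989/46266·(0.967500+0.924000+0.921000+0.913000))/(1+989/46266) = 9011/10000 ≈ 0.901100
step 6 [6y] bond c/1=1/50: DF=(499299/500000 − 1/50·(0.967500+0.924000+0.921000+0.913000+0.901100))/(1+1/50) = 8883/10000 ≈ 0.888300

1 1 387/400
2 2 231/250
3 3 921/1000
4 4 913/1000
5 5 9011/10000
6 6 8883/10000
f(4y,6y) = ((913/1000)/(8883/10000) − 1)/(2) = 247/17766 ≈ 1.3903%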